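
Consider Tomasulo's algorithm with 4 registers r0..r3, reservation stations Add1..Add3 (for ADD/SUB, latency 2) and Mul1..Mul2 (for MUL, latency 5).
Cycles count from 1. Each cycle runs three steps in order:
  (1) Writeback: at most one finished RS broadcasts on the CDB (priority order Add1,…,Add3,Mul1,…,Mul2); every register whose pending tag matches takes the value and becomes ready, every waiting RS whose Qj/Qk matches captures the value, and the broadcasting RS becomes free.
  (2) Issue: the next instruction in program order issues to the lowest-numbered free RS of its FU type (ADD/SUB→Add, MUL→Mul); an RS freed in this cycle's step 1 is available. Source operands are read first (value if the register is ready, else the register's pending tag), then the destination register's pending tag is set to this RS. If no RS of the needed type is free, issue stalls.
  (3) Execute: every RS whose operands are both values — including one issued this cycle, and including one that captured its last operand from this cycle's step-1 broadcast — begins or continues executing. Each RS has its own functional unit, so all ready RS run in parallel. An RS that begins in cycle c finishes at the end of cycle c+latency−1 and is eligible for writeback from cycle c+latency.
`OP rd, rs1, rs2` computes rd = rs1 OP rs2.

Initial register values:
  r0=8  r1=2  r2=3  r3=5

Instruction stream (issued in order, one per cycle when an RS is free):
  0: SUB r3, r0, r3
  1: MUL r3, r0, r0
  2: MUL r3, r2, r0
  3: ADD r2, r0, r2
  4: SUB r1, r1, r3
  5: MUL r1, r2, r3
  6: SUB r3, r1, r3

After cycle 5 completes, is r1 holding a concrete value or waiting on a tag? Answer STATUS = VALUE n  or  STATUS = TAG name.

STATUS = TAG Add2

c1: issue SUB r3<-Add1 | r0:8,r1:2,r2:3,r3:Add1
c2: issue MUL r3<-Mul1 | r0:8,r1:2,r2:3,r3:Mul1
c3: CDB Add1=3; issue MUL r3<-Mul2 | r0:8,r1:2,r2:3,r3:Mul2
c4: issue ADD r2<-Add1 | r0:8,r1:2,r2:Add1,r3:Mul2
c5: issue SUB r1<-Add2 | r0:8,r1:Add2,r2:Add1,r3:Mul2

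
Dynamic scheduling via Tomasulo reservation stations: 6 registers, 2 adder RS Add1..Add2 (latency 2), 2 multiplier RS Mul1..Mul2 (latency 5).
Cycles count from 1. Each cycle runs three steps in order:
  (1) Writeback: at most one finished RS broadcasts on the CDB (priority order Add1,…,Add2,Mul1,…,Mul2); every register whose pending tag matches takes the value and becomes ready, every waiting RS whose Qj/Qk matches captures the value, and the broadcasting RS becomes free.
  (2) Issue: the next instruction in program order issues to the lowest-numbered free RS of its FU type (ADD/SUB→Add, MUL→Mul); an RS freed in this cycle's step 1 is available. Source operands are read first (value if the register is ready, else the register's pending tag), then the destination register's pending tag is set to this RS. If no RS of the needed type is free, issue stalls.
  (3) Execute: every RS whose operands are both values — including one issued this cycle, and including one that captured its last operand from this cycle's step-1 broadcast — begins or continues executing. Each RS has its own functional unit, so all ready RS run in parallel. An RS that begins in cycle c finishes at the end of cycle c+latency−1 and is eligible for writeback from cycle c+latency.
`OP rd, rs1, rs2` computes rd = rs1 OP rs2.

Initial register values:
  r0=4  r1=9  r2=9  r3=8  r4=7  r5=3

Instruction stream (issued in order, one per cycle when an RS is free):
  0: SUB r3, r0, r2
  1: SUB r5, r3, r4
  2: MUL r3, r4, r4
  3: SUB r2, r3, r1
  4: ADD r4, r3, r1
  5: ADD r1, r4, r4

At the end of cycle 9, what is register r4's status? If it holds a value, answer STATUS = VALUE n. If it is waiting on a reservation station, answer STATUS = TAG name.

c1: issue SUB r3<-Add1 | r0:4,r1:9,r2:9,r3:Add1,r4:7,r5:3
c2: issue SUB r5<-Add2 | r0:4,r1:9,r2:9,r3:Add1,r4:7,r5:Add2
c3: CDB Add1=-5; issue MUL r3<-Mul1 | r0:4,r1:9,r2:9,r3:Mul1,r4:7,r5:Add2
c4: issue SUB r2<-Add1 | r0:4,r1:9,r2:Add1,r3:Mul1,r4:7,r5:Add2
c5: CDB Add2=-12; issue ADD r4<-Add2 | r0:4,r1:9,r2:Add1,r3:Mul1,r4:Add2,r5:-12
c6: stall | r0:4,r1:9,r2:Add1,r3:Mul1,r4:Add2,r5:-12
c7: stall | r0:4,r1:9,r2:Add1,r3:Mul1,r4:Add2,r5:-12
c8: CDB Mul1=49; stall | r0:4,r1:9,r2:Add1,r3:49,r4:Add2,r5:-12
c9: stall | r0:4,r1:9,r2:Add1,r3:49,r4:Add2,r5:-12

STATUS = TAG Add2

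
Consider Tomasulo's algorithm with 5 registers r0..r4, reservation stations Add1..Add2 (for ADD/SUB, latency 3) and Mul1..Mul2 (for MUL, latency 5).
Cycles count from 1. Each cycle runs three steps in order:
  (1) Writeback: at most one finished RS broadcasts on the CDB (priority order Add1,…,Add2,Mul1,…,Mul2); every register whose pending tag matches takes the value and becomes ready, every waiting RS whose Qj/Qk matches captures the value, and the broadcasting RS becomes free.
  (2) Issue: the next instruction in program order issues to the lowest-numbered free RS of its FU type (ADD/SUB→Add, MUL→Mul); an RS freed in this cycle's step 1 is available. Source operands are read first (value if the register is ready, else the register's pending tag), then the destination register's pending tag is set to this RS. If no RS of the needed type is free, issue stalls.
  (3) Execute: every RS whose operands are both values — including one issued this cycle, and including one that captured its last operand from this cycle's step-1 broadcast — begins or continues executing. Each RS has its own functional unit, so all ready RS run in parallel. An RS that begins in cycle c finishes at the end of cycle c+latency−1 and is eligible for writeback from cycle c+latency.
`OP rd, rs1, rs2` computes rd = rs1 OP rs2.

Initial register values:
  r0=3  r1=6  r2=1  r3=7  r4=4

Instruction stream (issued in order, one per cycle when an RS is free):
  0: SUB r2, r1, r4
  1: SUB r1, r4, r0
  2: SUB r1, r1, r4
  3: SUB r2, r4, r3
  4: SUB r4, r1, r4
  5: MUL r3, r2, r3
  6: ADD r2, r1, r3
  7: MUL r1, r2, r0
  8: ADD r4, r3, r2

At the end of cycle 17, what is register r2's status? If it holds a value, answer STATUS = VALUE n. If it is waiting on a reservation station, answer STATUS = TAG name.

  c1: issue SUB r2<-Add1  regs: r0:3,r1:6,r2:Add1,r3:7,r4:4
  c2: issue SUB r1<-Add2  regs: r0:3,r1:Add2,r2:Add1,r3:7,r4:4
  c3: stall  regs: r0:3,r1:Add2,r2:Add1,r3:7,r4:4
  c4: CDB Add1=2; issue SUB r1<-Add1  regs: r0:3,r1:Add1,r2:2,r3:7,r4:4
  c5: CDB Add2=1; issue SUB r2<-Add2  regs: r0:3,r1:Add1,r2:Add2,r3:7,r4:4
  c6: stall  regs: r0:3,r1:Add1,r2:Add2,r3:7,r4:4
  c7: stall  regs: r0:3,r1:Add1,r2:Add2,r3:7,r4:4
  c8: CDB Add1=-3; issue SUB r4<-Add1  regs: r0:3,r1:-3,r2:Add2,r3:7,r4:Add1
  c9: CDB Add2=-3; issue MUL r3<-Mul1  regs: r0:3,r1:-3,r2:-3,r3:Mul1,r4:Add1
  c10: issue ADD r2<-Add2  regs: r0:3,r1:-3,r2:Add2,r3:Mul1,r4:Add1
  c11: CDB Add1=-7; issue MUL r1<-Mul2  regs: r0:3,r1:Mul2,r2:Add2,r3:Mul1,r4:-7
  c12: issue ADD r4<-Add1  regs: r0:3,r1:Mul2,r2:Add2,r3:Mul1,r4:Add1
  c13: -  regs: r0:3,r1:Mul2,r2:Add2,r3:Mul1,r4:Add1
  c14: CDB Mul1=-21  regs: r0:3,r1:Mul2,r2:Add2,r3:-21,r4:Add1
  c15: -  regs: r0:3,r1:Mul2,r2:Add2,r3:-21,r4:Add1
  c16: -  regs: r0:3,r1:Mul2,r2:Add2,r3:-21,r4:Add1
  c17: CDB Add2=-24  regs: r0:3,r1:Mul2,r2:-24,r3:-21,r4:Add1

STATUS = VALUE -24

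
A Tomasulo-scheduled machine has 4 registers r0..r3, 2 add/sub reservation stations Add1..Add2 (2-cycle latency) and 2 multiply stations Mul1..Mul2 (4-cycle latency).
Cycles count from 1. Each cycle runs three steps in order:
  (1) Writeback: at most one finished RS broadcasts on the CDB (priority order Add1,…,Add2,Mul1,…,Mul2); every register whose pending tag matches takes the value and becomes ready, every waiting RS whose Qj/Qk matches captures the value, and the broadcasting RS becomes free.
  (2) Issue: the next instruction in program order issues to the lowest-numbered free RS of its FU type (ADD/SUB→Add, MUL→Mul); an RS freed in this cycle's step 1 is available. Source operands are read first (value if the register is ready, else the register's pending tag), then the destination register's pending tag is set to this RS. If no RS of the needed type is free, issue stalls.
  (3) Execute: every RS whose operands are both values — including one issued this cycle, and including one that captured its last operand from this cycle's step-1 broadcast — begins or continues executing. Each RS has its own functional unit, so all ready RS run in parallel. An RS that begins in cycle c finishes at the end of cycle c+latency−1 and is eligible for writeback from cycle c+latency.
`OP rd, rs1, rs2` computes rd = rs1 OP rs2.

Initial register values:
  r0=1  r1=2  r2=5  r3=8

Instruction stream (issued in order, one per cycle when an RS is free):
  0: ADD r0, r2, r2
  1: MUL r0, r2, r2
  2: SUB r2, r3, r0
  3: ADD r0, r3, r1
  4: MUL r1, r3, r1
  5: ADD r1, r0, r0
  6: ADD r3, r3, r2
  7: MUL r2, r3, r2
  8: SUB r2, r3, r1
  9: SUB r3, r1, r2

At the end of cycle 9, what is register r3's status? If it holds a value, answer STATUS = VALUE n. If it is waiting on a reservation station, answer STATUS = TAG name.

cycle 1: issue ADD r0<-Add1 // r0:Add1,r1:2,r2:5,r3:8
cycle 2: issue MUL r0<-Mul1 // r0:Mul1,r1:2,r2:5,r3:8
cycle 3: CDB Add1=10; issue SUB r2<-Add1 // r0:Mul1,r1:2,r2:Add1,r3:8
cycle 4: issue ADD r0<-Add2 // r0:Add2,r1:2,r2:Add1,r3:8
cycle 5: issue MUL r1<-Mul2 // r0:Add2,r1:Mul2,r2:Add1,r3:8
cycle 6: CDB Add2=10; issue ADD r1<-Add2 // r0:10,r1:Add2,r2:Add1,r3:8
cycle 7: CDB Mul1=25; stall // r0:10,r1:Add2,r2:Add1,r3:8
cycle 8: CDB Add2=20; issue ADD r3<-Add2 // r0:10,r1:20,r2:Add1,r3:Add2
cycle 9: CDB Add1=-17; issue MUL r2<-Mul1 // r0:10,r1:20,r2:Mul1,r3:Add2

STATUS = TAG Add2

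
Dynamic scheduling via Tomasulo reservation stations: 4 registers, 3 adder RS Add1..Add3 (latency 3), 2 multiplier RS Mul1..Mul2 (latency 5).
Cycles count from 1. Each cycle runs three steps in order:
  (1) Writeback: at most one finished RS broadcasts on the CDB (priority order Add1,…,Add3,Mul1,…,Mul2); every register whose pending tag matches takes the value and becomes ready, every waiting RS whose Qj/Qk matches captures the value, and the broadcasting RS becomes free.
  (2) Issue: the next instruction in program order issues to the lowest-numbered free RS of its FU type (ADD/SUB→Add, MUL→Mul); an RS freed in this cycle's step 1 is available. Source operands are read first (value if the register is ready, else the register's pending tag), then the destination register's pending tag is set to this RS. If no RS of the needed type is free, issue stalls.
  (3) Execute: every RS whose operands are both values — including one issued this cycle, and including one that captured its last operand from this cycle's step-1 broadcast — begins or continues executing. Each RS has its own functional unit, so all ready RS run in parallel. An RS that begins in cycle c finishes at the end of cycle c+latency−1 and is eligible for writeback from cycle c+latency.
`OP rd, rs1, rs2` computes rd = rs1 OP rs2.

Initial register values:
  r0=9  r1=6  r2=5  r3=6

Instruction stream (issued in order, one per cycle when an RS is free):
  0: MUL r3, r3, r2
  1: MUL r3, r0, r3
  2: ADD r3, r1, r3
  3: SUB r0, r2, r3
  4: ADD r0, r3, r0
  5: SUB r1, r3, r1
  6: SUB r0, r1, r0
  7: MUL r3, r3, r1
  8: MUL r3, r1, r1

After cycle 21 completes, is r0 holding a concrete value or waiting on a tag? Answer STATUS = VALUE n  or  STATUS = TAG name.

STATUS = TAG Add1

c1: issue MUL r3<-Mul1 | r0:9,r1:6,r2:5,r3:Mul1
c2: issue MUL r3<-Mul2 | r0:9,r1:6,r2:5,r3:Mul2
c3: issue ADD r3<-Add1 | r0:9,r1:6,r2:5,r3:Add1
c4: issue SUB r0<-Add2 | r0:Add2,r1:6,r2:5,r3:Add1
c5: issue ADD r0<-Add3 | r0:Add3,r1:6,r2:5,r3:Add1
c6: CDB Mul1=30; stall | r0:Add3,r1:6,r2:5,r3:Add1
c7: stall | r0:Add3,r1:6,r2:5,r3:Add1
c8: stall | r0:Add3,r1:6,r2:5,r3:Add1
c9: stall | r0:Add3,r1:6,r2:5,r3:Add1
c10: stall | r0:Add3,r1:6,r2:5,r3:Add1
c11: CDB Mul2=270; stall | r0:Add3,r1:6,r2:5,r3:Add1
c12: stall | r0:Add3,r1:6,r2:5,r3:Add1
c13: stall | r0:Add3,r1:6,r2:5,r3:Add1
c14: CDB Add1=276; issue SUB r1<-Add1 | r0:Add3,r1:Add1,r2:5,r3:276
c15: stall | r0:Add3,r1:Add1,r2:5,r3:276
c16: stall | r0:Add3,r1:Add1,r2:5,r3:276
c17: CDB Add1=270; issue SUB r0<-Add1 | r0:Add1,r1:270,r2:5,r3:276
c18: CDB Add2=-271; issue MUL r3<-Mul1 | r0:Add1,r1:270,r2:5,r3:Mul1
c19: issue MUL r3<-Mul2 | r0:Add1,r1:270,r2:5,r3:Mul2
c20: - | r0:Add1,r1:270,r2:5,r3:Mul2
c21: CDB Add3=5 | r0:Add1,r1:270,r2:5,r3:Mul2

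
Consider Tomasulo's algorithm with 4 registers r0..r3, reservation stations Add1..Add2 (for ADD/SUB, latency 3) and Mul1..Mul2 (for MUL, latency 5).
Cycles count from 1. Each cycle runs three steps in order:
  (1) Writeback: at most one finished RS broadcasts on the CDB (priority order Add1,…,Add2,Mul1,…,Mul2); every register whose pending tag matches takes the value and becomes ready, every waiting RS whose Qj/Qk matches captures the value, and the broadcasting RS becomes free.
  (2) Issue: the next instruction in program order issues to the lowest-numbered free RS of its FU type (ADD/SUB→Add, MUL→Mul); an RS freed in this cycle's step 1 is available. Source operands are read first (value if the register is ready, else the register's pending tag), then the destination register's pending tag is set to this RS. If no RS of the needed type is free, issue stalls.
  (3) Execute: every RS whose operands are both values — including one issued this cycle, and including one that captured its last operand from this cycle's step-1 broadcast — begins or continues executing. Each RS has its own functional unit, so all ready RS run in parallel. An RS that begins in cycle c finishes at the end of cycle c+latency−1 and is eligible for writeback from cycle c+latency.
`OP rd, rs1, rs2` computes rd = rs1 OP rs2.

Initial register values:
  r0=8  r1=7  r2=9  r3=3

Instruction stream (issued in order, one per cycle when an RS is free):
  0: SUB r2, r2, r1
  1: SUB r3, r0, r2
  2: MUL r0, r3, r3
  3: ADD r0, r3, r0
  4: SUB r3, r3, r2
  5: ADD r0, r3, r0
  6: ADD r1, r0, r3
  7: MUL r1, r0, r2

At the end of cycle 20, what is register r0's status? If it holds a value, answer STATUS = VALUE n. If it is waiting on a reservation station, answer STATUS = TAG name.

c1: issue SUB r2<-Add1 | r0:8,r1:7,r2:Add1,r3:3
c2: issue SUB r3<-Add2 | r0:8,r1:7,r2:Add1,r3:Add2
c3: issue MUL r0<-Mul1 | r0:Mul1,r1:7,r2:Add1,r3:Add2
c4: CDB Add1=2; issue ADD r0<-Add1 | r0:Add1,r1:7,r2:2,r3:Add2
c5: stall | r0:Add1,r1:7,r2:2,r3:Add2
c6: stall | r0:Add1,r1:7,r2:2,r3:Add2
c7: CDB Add2=6; issue SUB r3<-Add2 | r0:Add1,r1:7,r2:2,r3:Add2
c8: stall | r0:Add1,r1:7,r2:2,r3:Add2
c9: stall | r0:Add1,r1:7,r2:2,r3:Add2
c10: CDB Add2=4; issue ADD r0<-Add2 | r0:Add2,r1:7,r2:2,r3:4
c11: stall | r0:Add2,r1:7,r2:2,r3:4
c12: CDB Mul1=36; stall | r0:Add2,r1:7,r2:2,r3:4
c13: stall | r0:Add2,r1:7,r2:2,r3:4
c14: stall | r0:Add2,r1:7,r2:2,r3:4
c15: CDB Add1=42; issue ADD r1<-Add1 | r0:Add2,r1:Add1,r2:2,r3:4
c16: issue MUL r1<-Mul1 | r0:Add2,r1:Mul1,r2:2,r3:4
c17: - | r0:Add2,r1:Mul1,r2:2,r3:4
c18: CDB Add2=46 | r0:46,r1:Mul1,r2:2,r3:4
c19: - | r0:46,r1:Mul1,r2:2,r3:4
c20: - | r0:46,r1:Mul1,r2:2,r3:4

STATUS = VALUE 46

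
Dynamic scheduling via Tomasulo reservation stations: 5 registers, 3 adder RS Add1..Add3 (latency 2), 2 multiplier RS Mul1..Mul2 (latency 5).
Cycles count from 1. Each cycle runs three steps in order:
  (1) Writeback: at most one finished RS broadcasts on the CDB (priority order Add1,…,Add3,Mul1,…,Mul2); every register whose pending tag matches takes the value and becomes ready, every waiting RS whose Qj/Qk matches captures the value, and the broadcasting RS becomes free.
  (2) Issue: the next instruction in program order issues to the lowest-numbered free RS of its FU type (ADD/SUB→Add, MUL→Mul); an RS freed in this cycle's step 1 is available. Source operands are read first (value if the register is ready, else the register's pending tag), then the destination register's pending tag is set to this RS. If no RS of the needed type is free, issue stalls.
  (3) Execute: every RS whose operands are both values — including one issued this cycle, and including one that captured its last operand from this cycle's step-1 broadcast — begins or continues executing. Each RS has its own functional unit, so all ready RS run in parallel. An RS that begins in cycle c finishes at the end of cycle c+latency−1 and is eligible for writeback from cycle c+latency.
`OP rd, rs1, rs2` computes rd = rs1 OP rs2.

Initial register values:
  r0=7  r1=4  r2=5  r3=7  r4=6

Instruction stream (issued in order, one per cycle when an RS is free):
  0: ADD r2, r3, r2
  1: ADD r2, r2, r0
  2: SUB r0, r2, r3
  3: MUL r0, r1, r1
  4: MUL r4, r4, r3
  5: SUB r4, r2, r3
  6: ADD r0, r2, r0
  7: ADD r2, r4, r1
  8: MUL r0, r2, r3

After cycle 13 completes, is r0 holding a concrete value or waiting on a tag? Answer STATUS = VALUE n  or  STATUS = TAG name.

STATUS = TAG Mul1

  c1: issue ADD r2<-Add1  regs: r0:7,r1:4,r2:Add1,r3:7,r4:6
  c2: issue ADD r2<-Add2  regs: r0:7,r1:4,r2:Add2,r3:7,r4:6
  c3: CDB Add1=12; issue SUB r0<-Add1  regs: r0:Add1,r1:4,r2:Add2,r3:7,r4:6
  c4: issue MUL r0<-Mul1  regs: r0:Mul1,r1:4,r2:Add2,r3:7,r4:6
  c5: CDB Add2=19; issue MUL r4<-Mul2  regs: r0:Mul1,r1:4,r2:19,r3:7,r4:Mul2
  c6: issue SUB r4<-Add2  regs: r0:Mul1,r1:4,r2:19,r3:7,r4:Add2
  c7: CDB Add1=12; issue ADD r0<-Add1  regs: r0:Add1,r1:4,r2:19,r3:7,r4:Add2
  c8: CDB Add2=12; issue ADD r2<-Add2  regs: r0:Add1,r1:4,r2:Add2,r3:7,r4:12
  c9: CDB Mul1=16; issue MUL r0<-Mul1  regs: r0:Mul1,r1:4,r2:Add2,r3:7,r4:12
  c10: CDB Add2=16  regs: r0:Mul1,r1:4,r2:16,r3:7,r4:12
  c11: CDB Add1=35  regs: r0:Mul1,r1:4,r2:16,r3:7,r4:12
  c12: CDB Mul2=42  regs: r0:Mul1,r1:4,r2:16,r3:7,r4:12
  c13: -  regs: r0:Mul1,r1:4,r2:16,r3:7,r4:12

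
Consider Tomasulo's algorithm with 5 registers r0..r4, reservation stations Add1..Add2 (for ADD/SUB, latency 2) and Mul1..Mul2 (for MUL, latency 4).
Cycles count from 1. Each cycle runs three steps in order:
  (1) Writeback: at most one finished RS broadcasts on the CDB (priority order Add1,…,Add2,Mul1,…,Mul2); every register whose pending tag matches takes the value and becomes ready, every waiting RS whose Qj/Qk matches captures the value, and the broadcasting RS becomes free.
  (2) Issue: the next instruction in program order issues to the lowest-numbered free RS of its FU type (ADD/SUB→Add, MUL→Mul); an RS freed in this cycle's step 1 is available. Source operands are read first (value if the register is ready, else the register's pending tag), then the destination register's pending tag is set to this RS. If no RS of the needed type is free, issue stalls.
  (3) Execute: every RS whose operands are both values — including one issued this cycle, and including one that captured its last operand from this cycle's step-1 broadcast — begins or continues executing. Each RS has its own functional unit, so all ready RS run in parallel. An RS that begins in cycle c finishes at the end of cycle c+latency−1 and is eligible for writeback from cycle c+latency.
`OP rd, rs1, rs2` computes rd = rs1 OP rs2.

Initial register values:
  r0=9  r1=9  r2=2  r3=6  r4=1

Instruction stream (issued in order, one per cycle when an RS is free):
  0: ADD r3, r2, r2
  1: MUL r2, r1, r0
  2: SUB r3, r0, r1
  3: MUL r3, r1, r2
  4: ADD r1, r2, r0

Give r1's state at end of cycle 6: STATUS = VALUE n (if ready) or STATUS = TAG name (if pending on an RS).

STATUS = TAG Add1

cycle 1: issue ADD r3<-Add1 // r0:9,r1:9,r2:2,r3:Add1,r4:1
cycle 2: issue MUL r2<-Mul1 // r0:9,r1:9,r2:Mul1,r3:Add1,r4:1
cycle 3: CDB Add1=4; issue SUB r3<-Add1 // r0:9,r1:9,r2:Mul1,r3:Add1,r4:1
cycle 4: issue MUL r3<-Mul2 // r0:9,r1:9,r2:Mul1,r3:Mul2,r4:1
cycle 5: CDB Add1=0; issue ADD r1<-Add1 // r0:9,r1:Add1,r2:Mul1,r3:Mul2,r4:1
cycle 6: CDB Mul1=81 // r0:9,r1:Add1,r2:81,r3:Mul2,r4:1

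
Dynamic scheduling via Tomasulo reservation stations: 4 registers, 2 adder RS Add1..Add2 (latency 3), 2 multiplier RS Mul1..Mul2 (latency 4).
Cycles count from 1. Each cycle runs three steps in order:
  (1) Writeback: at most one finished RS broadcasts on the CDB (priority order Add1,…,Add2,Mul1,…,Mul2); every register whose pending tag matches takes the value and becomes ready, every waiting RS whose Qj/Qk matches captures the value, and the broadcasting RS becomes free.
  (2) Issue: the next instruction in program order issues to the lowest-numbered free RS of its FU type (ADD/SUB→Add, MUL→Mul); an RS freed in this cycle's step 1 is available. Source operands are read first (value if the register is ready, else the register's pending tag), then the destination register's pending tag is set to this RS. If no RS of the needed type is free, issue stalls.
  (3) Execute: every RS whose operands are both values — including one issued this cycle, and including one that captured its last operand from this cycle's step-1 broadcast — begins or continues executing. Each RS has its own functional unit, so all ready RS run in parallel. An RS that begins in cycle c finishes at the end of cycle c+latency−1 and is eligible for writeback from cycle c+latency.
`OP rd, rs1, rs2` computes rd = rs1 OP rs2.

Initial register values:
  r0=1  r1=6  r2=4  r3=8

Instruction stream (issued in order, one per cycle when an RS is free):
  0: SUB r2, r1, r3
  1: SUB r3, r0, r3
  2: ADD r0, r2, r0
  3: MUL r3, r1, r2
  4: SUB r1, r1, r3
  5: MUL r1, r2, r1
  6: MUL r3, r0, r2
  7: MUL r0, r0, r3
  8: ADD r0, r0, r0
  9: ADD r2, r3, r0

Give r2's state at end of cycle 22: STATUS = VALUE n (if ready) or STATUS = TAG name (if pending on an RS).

cycle 1: issue SUB r2<-Add1 // r0:1,r1:6,r2:Add1,r3:8
cycle 2: issue SUB r3<-Add2 // r0:1,r1:6,r2:Add1,r3:Add2
cycle 3: stall // r0:1,r1:6,r2:Add1,r3:Add2
cycle 4: CDB Add1=-2; issue ADD r0<-Add1 // r0:Add1,r1:6,r2:-2,r3:Add2
cycle 5: CDB Add2=-7; issue MUL r3<-Mul1 // r0:Add1,r1:6,r2:-2,r3:Mul1
cycle 6: issue SUB r1<-Add2 // r0:Add1,r1:Add2,r2:-2,r3:Mul1
cycle 7: CDB Add1=-1; issue MUL r1<-Mul2 // r0:-1,r1:Mul2,r2:-2,r3:Mul1
cycle 8: stall // r0:-1,r1:Mul2,r2:-2,r3:Mul1
cycle 9: CDB Mul1=-12; issue MUL r3<-Mul1 // r0:-1,r1:Mul2,r2:-2,r3:Mul1
cycle 10: stall // r0:-1,r1:Mul2,r2:-2,r3:Mul1
cycle 11: stall // r0:-1,r1:Mul2,r2:-2,r3:Mul1
cycle 12: CDB Add2=18; stall // r0:-1,r1:Mul2,r2:-2,r3:Mul1
cycle 13: CDB Mul1=2; issue MUL r0<-Mul1 // r0:Mul1,r1:Mul2,r2:-2,r3:2
cycle 14: issue ADD r0<-Add1 // r0:Add1,r1:Mul2,r2:-2,r3:2
cycle 15: issue ADD r2<-Add2 // r0:Add1,r1:Mul2,r2:Add2,r3:2
cycle 16: CDB Mul2=-36 // r0:Add1,r1:-36,r2:Add2,r3:2
cycle 17: CDB Mul1=-2 // r0:Add1,r1:-36,r2:Add2,r3:2
cycle 18: - // r0:Add1,r1:-36,r2:Add2,r3:2
cycle 19: - // r0:Add1,r1:-36,r2:Add2,r3:2
cycle 20: CDB Add1=-4 // r0:-4,r1:-36,r2:Add2,r3:2
cycle 21: - // r0:-4,r1:-36,r2:Add2,r3:2
cycle 22: - // r0:-4,r1:-36,r2:Add2,r3:2

STATUS = TAG Add2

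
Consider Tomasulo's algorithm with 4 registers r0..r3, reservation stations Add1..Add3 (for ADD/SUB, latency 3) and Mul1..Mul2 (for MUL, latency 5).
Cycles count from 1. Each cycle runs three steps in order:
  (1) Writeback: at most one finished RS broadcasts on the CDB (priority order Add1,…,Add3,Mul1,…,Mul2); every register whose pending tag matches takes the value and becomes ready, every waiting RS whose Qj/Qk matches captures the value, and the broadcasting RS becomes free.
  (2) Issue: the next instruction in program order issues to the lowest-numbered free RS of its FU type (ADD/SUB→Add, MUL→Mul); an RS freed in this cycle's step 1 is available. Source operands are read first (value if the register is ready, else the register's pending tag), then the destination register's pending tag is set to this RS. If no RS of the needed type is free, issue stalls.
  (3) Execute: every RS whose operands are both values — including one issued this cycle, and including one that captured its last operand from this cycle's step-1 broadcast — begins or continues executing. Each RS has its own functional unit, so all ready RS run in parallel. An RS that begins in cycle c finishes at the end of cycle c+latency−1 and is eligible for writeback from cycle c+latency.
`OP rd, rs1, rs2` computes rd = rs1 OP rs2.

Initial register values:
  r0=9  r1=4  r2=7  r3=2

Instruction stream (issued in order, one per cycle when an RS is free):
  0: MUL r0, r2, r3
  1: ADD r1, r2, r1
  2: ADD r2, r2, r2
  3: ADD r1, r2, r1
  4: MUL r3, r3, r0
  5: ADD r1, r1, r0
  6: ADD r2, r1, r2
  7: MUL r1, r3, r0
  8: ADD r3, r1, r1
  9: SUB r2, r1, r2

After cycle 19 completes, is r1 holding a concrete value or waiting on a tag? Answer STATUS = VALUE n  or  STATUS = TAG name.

STATUS = VALUE 392

c1: issue MUL r0<-Mul1 | r0:Mul1,r1:4,r2:7,r3:2
c2: issue ADD r1<-Add1 | r0:Mul1,r1:Add1,r2:7,r3:2
c3: issue ADD r2<-Add2 | r0:Mul1,r1:Add1,r2:Add2,r3:2
c4: issue ADD r1<-Add3 | r0:Mul1,r1:Add3,r2:Add2,r3:2
c5: CDB Add1=11; issue MUL r3<-Mul2 | r0:Mul1,r1:Add3,r2:Add2,r3:Mul2
c6: CDB Add2=14; issue ADD r1<-Add1 | r0:Mul1,r1:Add1,r2:14,r3:Mul2
c7: CDB Mul1=14; issue ADD r2<-Add2 | r0:14,r1:Add1,r2:Add2,r3:Mul2
c8: issue MUL r1<-Mul1 | r0:14,r1:Mul1,r2:Add2,r3:Mul2
c9: CDB Add3=25; issue ADD r3<-Add3 | r0:14,r1:Mul1,r2:Add2,r3:Add3
c10: stall | r0:14,r1:Mul1,r2:Add2,r3:Add3
c11: stall | r0:14,r1:Mul1,r2:Add2,r3:Add3
c12: CDB Add1=39; issue SUB r2<-Add1 | r0:14,r1:Mul1,r2:Add1,r3:Add3
c13: CDB Mul2=28 | r0:14,r1:Mul1,r2:Add1,r3:Add3
c14: - | r0:14,r1:Mul1,r2:Add1,r3:Add3
c15: CDB Add2=53 | r0:14,r1:Mul1,r2:Add1,r3:Add3
c16: - | r0:14,r1:Mul1,r2:Add1,r3:Add3
c17: - | r0:14,r1:Mul1,r2:Add1,r3:Add3
c18: CDB Mul1=392 | r0:14,r1:392,r2:Add1,r3:Add3
c19: - | r0:14,r1:392,r2:Add1,r3:Add3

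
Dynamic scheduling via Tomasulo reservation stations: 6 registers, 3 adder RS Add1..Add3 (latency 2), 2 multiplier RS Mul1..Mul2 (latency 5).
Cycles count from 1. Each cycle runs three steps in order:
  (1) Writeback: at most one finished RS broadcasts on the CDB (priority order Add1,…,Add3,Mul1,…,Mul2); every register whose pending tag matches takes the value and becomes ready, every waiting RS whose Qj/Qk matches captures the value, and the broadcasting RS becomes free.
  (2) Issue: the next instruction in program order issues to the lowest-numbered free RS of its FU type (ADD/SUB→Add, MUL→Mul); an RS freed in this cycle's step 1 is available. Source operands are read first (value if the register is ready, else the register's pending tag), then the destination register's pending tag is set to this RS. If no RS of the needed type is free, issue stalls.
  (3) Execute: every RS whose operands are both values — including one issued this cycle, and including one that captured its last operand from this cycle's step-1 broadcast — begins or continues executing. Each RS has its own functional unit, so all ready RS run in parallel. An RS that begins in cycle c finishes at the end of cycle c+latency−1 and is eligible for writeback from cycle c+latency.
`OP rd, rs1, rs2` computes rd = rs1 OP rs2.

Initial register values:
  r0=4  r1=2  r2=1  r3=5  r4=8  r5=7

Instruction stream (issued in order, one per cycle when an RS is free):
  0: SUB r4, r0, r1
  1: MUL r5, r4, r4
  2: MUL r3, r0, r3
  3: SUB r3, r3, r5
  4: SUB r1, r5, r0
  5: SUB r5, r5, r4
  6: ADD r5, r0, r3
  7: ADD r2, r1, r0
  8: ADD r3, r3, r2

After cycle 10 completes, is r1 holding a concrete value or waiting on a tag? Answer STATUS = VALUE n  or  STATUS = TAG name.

STATUS = VALUE 0

  c1: issue SUB r4<-Add1  regs: r0:4,r1:2,r2:1,r3:5,r4:Add1,r5:7
  c2: issue MUL r5<-Mul1  regs: r0:4,r1:2,r2:1,r3:5,r4:Add1,r5:Mul1
  c3: CDB Add1=2; issue MUL r3<-Mul2  regs: r0:4,r1:2,r2:1,r3:Mul2,r4:2,r5:Mul1
  c4: issue SUB r3<-Add1  regs: r0:4,r1:2,r2:1,r3:Add1,r4:2,r5:Mul1
  c5: issue SUB r1<-Add2  regs: r0:4,r1:Add2,r2:1,r3:Add1,r4:2,r5:Mul1
  c6: issue SUB r5<-Add3  regs: r0:4,r1:Add2,r2:1,r3:Add1,r4:2,r5:Add3
  c7: stall  regs: r0:4,r1:Add2,r2:1,r3:Add1,r4:2,r5:Add3
  c8: CDB Mul1=4; stall  regs: r0:4,r1:Add2,r2:1,r3:Add1,r4:2,r5:Add3
  c9: CDB Mul2=20; stall  regs: r0:4,r1:Add2,r2:1,r3:Add1,r4:2,r5:Add3
  c10: CDB Add2=0; issue ADD r5<-Add2  regs: r0:4,r1:0,r2:1,r3:Add1,r4:2,r5:Add2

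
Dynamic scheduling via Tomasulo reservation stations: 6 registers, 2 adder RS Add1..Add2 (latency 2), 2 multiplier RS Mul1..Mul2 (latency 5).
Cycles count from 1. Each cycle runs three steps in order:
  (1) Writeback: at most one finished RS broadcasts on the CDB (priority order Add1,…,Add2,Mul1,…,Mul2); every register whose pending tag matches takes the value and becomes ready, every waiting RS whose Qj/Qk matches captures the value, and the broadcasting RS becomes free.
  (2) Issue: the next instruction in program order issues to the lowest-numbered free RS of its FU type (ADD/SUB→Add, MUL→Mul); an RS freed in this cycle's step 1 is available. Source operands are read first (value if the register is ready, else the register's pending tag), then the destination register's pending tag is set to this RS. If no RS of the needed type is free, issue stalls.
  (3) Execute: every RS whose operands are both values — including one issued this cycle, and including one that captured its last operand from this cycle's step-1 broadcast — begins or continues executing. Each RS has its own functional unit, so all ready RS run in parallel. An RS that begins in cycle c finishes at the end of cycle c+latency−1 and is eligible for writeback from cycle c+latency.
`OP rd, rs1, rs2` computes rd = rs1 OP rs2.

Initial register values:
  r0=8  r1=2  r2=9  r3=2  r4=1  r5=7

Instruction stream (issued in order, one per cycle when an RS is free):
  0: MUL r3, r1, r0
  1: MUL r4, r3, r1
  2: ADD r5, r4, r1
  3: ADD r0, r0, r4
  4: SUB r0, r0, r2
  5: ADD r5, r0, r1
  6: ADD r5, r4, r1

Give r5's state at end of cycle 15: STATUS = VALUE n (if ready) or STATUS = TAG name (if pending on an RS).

  c1: issue MUL r3<-Mul1  regs: r0:8,r1:2,r2:9,r3:Mul1,r4:1,r5:7
  c2: issue MUL r4<-Mul2  regs: r0:8,r1:2,r2:9,r3:Mul1,r4:Mul2,r5:7
  c3: issue ADD r5<-Add1  regs: r0:8,r1:2,r2:9,r3:Mul1,r4:Mul2,r5:Add1
  c4: issue ADD r0<-Add2  regs: r0:Add2,r1:2,r2:9,r3:Mul1,r4:Mul2,r5:Add1
  c5: stall  regs: r0:Add2,r1:2,r2:9,r3:Mul1,r4:Mul2,r5:Add1
  c6: CDB Mul1=16; stall  regs: r0:Add2,r1:2,r2:9,r3:16,r4:Mul2,r5:Add1
  c7: stall  regs: r0:Add2,r1:2,r2:9,r3:16,r4:Mul2,r5:Add1
  c8: stall  regs: r0:Add2,r1:2,r2:9,r3:16,r4:Mul2,r5:Add1
  c9: stall  regs: r0:Add2,r1:2,r2:9,r3:16,r4:Mul2,r5:Add1
  c10: stall  regs: r0:Add2,r1:2,r2:9,r3:16,r4:Mul2,r5:Add1
  c11: CDB Mul2=32; stall  regs: r0:Add2,r1:2,r2:9,r3:16,r4:32,r5:Add1
  c12: stall  regs: r0:Add2,r1:2,r2:9,r3:16,r4:32,r5:Add1
  c13: CDB Add1=34; issue SUB r0<-Add1  regs: r0:Add1,r1:2,r2:9,r3:16,r4:32,r5:34
  c14: CDB Add2=40; issue ADD r5<-Add2  regs: r0:Add1,r1:2,r2:9,r3:16,r4:32,r5:Add2
  c15: stall  regs: r0:Add1,r1:2,r2:9,r3:16,r4:32,r5:Add2

STATUS = TAG Add2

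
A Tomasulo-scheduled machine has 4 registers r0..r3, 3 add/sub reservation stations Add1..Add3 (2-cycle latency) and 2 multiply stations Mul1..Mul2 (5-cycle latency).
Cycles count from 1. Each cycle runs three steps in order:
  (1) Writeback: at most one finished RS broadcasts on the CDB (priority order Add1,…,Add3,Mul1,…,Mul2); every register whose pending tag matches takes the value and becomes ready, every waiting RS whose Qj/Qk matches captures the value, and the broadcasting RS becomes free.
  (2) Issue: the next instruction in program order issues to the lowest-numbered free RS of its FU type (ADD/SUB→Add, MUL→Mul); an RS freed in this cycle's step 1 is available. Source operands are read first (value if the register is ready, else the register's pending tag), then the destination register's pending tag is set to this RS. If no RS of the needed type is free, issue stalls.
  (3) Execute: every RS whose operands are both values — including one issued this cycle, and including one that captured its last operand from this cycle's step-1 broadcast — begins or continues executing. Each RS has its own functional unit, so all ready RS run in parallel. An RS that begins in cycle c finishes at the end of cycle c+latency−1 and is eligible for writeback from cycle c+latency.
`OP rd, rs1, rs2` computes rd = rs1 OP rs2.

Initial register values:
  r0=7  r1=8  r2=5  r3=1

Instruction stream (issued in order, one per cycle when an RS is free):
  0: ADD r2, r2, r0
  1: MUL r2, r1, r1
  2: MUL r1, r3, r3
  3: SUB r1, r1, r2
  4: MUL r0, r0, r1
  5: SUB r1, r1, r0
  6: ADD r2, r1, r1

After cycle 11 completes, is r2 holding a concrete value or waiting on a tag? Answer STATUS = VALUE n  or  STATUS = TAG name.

c1: issue ADD r2<-Add1 | r0:7,r1:8,r2:Add1,r3:1
c2: issue MUL r2<-Mul1 | r0:7,r1:8,r2:Mul1,r3:1
c3: CDB Add1=12; issue MUL r1<-Mul2 | r0:7,r1:Mul2,r2:Mul1,r3:1
c4: issue SUB r1<-Add1 | r0:7,r1:Add1,r2:Mul1,r3:1
c5: stall | r0:7,r1:Add1,r2:Mul1,r3:1
c6: stall | r0:7,r1:Add1,r2:Mul1,r3:1
c7: CDB Mul1=64; issue MUL r0<-Mul1 | r0:Mul1,r1:Add1,r2:64,r3:1
c8: CDB Mul2=1; issue SUB r1<-Add2 | r0:Mul1,r1:Add2,r2:64,r3:1
c9: issue ADD r2<-Add3 | r0:Mul1,r1:Add2,r2:Add3,r3:1
c10: CDB Add1=-63 | r0:Mul1,r1:Add2,r2:Add3,r3:1
c11: - | r0:Mul1,r1:Add2,r2:Add3,r3:1

STATUS = TAG Add3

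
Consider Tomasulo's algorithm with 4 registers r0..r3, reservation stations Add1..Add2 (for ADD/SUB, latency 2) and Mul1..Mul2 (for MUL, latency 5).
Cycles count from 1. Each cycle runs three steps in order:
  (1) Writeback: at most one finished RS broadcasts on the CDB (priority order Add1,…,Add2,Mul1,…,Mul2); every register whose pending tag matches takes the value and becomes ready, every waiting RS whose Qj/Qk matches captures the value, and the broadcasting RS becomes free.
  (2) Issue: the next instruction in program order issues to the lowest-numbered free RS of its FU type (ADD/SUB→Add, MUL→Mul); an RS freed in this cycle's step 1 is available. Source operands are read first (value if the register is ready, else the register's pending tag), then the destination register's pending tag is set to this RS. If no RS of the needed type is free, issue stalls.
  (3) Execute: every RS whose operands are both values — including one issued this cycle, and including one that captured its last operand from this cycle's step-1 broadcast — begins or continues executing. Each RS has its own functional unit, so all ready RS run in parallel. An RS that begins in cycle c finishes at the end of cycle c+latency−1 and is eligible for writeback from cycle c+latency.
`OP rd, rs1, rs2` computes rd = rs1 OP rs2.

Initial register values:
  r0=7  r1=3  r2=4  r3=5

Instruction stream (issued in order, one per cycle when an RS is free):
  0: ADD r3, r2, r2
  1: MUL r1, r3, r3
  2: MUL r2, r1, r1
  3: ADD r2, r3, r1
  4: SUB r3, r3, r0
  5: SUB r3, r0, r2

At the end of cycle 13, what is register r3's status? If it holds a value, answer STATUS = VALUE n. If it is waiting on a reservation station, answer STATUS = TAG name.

STATUS = VALUE -65

  c1: issue ADD r3<-Add1  regs: r0:7,r1:3,r2:4,r3:Add1
  c2: issue MUL r1<-Mul1  regs: r0:7,r1:Mul1,r2:4,r3:Add1
  c3: CDB Add1=8; issue MUL r2<-Mul2  regs: r0:7,r1:Mul1,r2:Mul2,r3:8
  c4: issue ADD r2<-Add1  regs: r0:7,r1:Mul1,r2:Add1,r3:8
  c5: issue SUB r3<-Add2  regs: r0:7,r1:Mul1,r2:Add1,r3:Add2
  c6: stall  regs: r0:7,r1:Mul1,r2:Add1,r3:Add2
  c7: CDB Add2=1; issue SUB r3<-Add2  regs: r0:7,r1:Mul1,r2:Add1,r3:Add2
  c8: CDB Mul1=64  regs: r0:7,r1:64,r2:Add1,r3:Add2
  c9: -  regs: r0:7,r1:64,r2:Add1,r3:Add2
  c10: CDB Add1=72  regs: r0:7,r1:64,r2:72,r3:Add2
  c11: -  regs: r0:7,r1:64,r2:72,r3:Add2
  c12: CDB Add2=-65  regs: r0:7,r1:64,r2:72,r3:-65
  c13: CDB Mul2=4096  regs: r0:7,r1:64,r2:72,r3:-65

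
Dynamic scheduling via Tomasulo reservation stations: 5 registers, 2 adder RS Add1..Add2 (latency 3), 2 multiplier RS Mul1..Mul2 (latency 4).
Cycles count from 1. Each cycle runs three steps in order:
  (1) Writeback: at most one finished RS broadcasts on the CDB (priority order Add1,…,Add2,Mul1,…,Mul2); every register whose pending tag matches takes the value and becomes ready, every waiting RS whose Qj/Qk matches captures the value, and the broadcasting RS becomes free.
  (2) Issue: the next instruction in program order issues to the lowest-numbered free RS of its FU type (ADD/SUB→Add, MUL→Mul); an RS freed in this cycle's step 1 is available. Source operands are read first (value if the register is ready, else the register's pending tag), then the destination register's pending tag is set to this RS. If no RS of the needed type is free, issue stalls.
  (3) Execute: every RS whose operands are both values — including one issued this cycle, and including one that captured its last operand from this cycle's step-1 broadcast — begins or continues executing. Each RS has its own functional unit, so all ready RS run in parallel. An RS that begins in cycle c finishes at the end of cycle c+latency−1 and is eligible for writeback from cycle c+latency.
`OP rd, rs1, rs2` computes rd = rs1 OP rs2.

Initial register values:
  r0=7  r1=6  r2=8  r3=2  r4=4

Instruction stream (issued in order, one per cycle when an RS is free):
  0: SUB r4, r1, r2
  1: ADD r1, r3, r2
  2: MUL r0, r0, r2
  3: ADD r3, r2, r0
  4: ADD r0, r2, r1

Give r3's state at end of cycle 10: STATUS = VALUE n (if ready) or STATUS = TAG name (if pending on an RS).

STATUS = VALUE 64

  c1: issue SUB r4<-Add1  regs: r0:7,r1:6,r2:8,r3:2,r4:Add1
  c2: issue ADD r1<-Add2  regs: r0:7,r1:Add2,r2:8,r3:2,r4:Add1
  c3: issue MUL r0<-Mul1  regs: r0:Mul1,r1:Add2,r2:8,r3:2,r4:Add1
  c4: CDB Add1=-2; issue ADD r3<-Add1  regs: r0:Mul1,r1:Add2,r2:8,r3:Add1,r4:-2
  c5: CDB Add2=10; issue ADD r0<-Add2  regs: r0:Add2,r1:10,r2:8,r3:Add1,r4:-2
  c6: -  regs: r0:Add2,r1:10,r2:8,r3:Add1,r4:-2
  c7: CDB Mul1=56  regs: r0:Add2,r1:10,r2:8,r3:Add1,r4:-2
  c8: CDB Add2=18  regs: r0:18,r1:10,r2:8,r3:Add1,r4:-2
  c9: -  regs: r0:18,r1:10,r2:8,r3:Add1,r4:-2
  c10: CDB Add1=64  regs: r0:18,r1:10,r2:8,r3:64,r4:-2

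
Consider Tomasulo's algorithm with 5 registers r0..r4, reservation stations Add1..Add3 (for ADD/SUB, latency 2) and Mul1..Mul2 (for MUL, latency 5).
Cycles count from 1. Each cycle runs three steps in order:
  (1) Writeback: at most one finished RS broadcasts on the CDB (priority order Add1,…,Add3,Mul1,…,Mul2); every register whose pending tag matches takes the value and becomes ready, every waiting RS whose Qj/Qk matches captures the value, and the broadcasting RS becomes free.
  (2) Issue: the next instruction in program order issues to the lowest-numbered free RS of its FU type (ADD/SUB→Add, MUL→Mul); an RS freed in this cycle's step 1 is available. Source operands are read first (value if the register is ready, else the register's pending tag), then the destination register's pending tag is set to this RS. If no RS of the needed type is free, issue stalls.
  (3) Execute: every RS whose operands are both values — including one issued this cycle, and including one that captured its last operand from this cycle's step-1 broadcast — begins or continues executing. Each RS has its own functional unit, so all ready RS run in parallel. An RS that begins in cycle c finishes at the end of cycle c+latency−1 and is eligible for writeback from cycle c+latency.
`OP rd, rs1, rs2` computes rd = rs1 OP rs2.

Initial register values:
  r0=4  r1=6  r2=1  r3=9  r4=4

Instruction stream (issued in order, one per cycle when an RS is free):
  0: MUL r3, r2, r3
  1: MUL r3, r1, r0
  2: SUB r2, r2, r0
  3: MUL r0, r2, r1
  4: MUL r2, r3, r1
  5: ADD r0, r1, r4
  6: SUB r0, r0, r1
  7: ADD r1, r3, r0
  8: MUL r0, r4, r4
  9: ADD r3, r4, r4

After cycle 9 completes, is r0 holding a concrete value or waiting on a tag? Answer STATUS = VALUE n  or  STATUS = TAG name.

STATUS = TAG Add2

c1: issue MUL r3<-Mul1 | r0:4,r1:6,r2:1,r3:Mul1,r4:4
c2: issue MUL r3<-Mul2 | r0:4,r1:6,r2:1,r3:Mul2,r4:4
c3: issue SUB r2<-Add1 | r0:4,r1:6,r2:Add1,r3:Mul2,r4:4
c4: stall | r0:4,r1:6,r2:Add1,r3:Mul2,r4:4
c5: CDB Add1=-3; stall | r0:4,r1:6,r2:-3,r3:Mul2,r4:4
c6: CDB Mul1=9; issue MUL r0<-Mul1 | r0:Mul1,r1:6,r2:-3,r3:Mul2,r4:4
c7: CDB Mul2=24; issue MUL r2<-Mul2 | r0:Mul1,r1:6,r2:Mul2,r3:24,r4:4
c8: issue ADD r0<-Add1 | r0:Add1,r1:6,r2:Mul2,r3:24,r4:4
c9: issue SUB r0<-Add2 | r0:Add2,r1:6,r2:Mul2,r3:24,r4:4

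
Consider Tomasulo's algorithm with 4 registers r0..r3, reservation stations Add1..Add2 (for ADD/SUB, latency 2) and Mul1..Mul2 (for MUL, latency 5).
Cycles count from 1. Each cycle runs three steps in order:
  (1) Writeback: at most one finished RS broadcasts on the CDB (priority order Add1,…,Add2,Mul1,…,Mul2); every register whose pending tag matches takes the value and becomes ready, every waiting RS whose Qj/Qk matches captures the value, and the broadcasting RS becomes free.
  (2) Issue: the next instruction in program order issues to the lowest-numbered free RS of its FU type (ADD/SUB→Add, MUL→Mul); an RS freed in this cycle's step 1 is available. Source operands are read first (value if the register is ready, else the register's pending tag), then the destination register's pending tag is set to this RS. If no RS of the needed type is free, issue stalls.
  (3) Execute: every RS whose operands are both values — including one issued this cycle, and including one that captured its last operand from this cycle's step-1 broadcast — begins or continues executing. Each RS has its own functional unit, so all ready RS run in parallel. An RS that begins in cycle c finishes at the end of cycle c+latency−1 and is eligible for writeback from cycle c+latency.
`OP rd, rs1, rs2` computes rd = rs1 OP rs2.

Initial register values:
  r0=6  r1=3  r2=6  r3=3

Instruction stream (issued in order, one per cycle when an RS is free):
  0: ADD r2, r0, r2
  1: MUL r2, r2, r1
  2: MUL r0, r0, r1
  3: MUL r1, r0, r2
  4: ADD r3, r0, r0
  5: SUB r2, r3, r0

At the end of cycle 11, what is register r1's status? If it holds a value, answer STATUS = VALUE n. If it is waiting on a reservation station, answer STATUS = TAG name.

STATUS = TAG Mul1

c1: issue ADD r2<-Add1 | r0:6,r1:3,r2:Add1,r3:3
c2: issue MUL r2<-Mul1 | r0:6,r1:3,r2:Mul1,r3:3
c3: CDB Add1=12; issue MUL r0<-Mul2 | r0:Mul2,r1:3,r2:Mul1,r3:3
c4: stall | r0:Mul2,r1:3,r2:Mul1,r3:3
c5: stall | r0:Mul2,r1:3,r2:Mul1,r3:3
c6: stall | r0:Mul2,r1:3,r2:Mul1,r3:3
c7: stall | r0:Mul2,r1:3,r2:Mul1,r3:3
c8: CDB Mul1=36; issue MUL r1<-Mul1 | r0:Mul2,r1:Mul1,r2:36,r3:3
c9: CDB Mul2=18; issue ADD r3<-Add1 | r0:18,r1:Mul1,r2:36,r3:Add1
c10: issue SUB r2<-Add2 | r0:18,r1:Mul1,r2:Add2,r3:Add1
c11: CDB Add1=36 | r0:18,r1:Mul1,r2:Add2,r3:36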